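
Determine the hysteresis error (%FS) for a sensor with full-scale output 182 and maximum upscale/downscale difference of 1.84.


Hysteresis = (max difference / full scale) * 100%.
H = (1.84 / 182) * 100
H = 1.011 %FS

1.011 %FS


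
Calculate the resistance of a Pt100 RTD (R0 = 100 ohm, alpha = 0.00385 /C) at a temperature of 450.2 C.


The RTD equation: Rt = R0 * (1 + alpha * T).
Rt = 100 * (1 + 0.00385 * 450.2)
Rt = 100 * (1 + 1.73327)
Rt = 100 * 2.73327
Rt = 273.327 ohm

273.327 ohm


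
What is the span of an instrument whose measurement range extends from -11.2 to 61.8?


Span = upper range - lower range.
Span = 61.8 - (-11.2)
Span = 73.0

73.0


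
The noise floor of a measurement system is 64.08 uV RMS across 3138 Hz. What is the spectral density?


Noise spectral density = Vrms / sqrt(BW).
NSD = 64.08 / sqrt(3138)
NSD = 64.08 / 56.0179
NSD = 1.1439 uV/sqrt(Hz)

1.1439 uV/sqrt(Hz)


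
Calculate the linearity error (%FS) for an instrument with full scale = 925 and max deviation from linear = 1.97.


Linearity error = (max deviation / full scale) * 100%.
Linearity = (1.97 / 925) * 100
Linearity = 0.213 %FS

0.213 %FS


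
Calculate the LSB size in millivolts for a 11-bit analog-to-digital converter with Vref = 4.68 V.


The resolution (LSB) of an ADC is Vref / 2^n.
LSB = 4.68 / 2^11
LSB = 4.68 / 2048
LSB = 0.00228516 V = 2.28515625 mV

2.28515625 mV


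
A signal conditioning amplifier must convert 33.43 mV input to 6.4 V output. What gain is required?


Gain = Vout / Vin (converting to same units).
G = 6.4 V / 33.43 mV
G = 6400.0 mV / 33.43 mV
G = 191.44

191.44


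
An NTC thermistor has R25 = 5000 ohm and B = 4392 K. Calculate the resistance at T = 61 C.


NTC thermistor equation: Rt = R25 * exp(B * (1/T - 1/T25)).
T in Kelvin: 334.15 K, T25 = 298.15 K
1/T - 1/T25 = 1/334.15 - 1/298.15 = -0.00036135
B * (1/T - 1/T25) = 4392 * -0.00036135 = -1.587
Rt = 5000 * exp(-1.587) = 1022.6 ohm

1022.6 ohm


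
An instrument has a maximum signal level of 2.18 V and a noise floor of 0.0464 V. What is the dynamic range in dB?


Dynamic range = 20 * log10(Vmax / Vnoise).
DR = 20 * log10(2.18 / 0.0464)
DR = 20 * log10(46.98)
DR = 33.44 dB

33.44 dB


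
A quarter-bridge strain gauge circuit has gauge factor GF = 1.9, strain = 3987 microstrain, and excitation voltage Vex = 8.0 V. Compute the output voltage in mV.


Quarter bridge output: Vout = (GF * epsilon * Vex) / 4.
Vout = (1.9 * 3987e-6 * 8.0) / 4
Vout = 0.0606024 / 4 V
Vout = 0.0151506 V = 15.1506 mV

15.1506 mV


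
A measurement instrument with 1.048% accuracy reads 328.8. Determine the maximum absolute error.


Absolute error = (accuracy% / 100) * reading.
Error = (1.048 / 100) * 328.8
Error = 0.01048 * 328.8
Error = 3.4458

3.4458


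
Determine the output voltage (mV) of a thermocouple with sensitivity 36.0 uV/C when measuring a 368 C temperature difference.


The thermocouple output V = sensitivity * dT.
V = 36.0 uV/C * 368 C
V = 13248.0 uV
V = 13.248 mV

13.248 mV


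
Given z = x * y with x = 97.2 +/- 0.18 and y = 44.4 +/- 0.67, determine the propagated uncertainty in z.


For a product z = x*y, the relative uncertainty is:
uz/z = sqrt((ux/x)^2 + (uy/y)^2)
Relative uncertainties: ux/x = 0.18/97.2 = 0.001852
uy/y = 0.67/44.4 = 0.01509
z = 97.2 * 44.4 = 4315.7
uz = 4315.7 * sqrt(0.001852^2 + 0.01509^2) = 65.613

65.613


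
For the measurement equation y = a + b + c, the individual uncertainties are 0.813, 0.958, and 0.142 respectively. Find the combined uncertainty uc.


For a sum of independent quantities, uc = sqrt(u1^2 + u2^2 + u3^2).
uc = sqrt(0.813^2 + 0.958^2 + 0.142^2)
uc = sqrt(0.660969 + 0.917764 + 0.020164)
uc = 1.2645

1.2645


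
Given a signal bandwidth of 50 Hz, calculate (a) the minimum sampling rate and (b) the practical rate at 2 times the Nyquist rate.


By Nyquist theorem, fs_min = 2 * fmax.
fs_min = 2 * 50 = 100 Hz
Practical rate = 2 * fs_min = 2 * 100 = 200 Hz

fs_min = 100 Hz, fs_practical = 200 Hz


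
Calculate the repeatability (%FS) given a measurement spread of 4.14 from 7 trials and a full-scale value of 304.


Repeatability = (spread / full scale) * 100%.
R = (4.14 / 304) * 100
R = 1.362 %FS

1.362 %FS


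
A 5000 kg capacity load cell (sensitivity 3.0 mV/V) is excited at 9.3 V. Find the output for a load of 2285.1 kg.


Vout = rated_output * Vex * (load / capacity).
Vout = 3.0 * 9.3 * (2285.1 / 5000)
Vout = 3.0 * 9.3 * 0.45702
Vout = 12.751 mV

12.751 mV


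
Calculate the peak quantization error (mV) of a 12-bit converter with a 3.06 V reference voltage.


The maximum quantization error is +/- LSB/2.
LSB = Vref / 2^n = 3.06 / 4096 = 0.00074707 V
Max error = LSB / 2 = 0.00074707 / 2 = 0.00037354 V
Max error = 0.3735 mV

0.3735 mV


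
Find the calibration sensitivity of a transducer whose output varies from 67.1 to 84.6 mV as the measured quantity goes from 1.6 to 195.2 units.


Sensitivity = (y2 - y1) / (x2 - x1).
S = (84.6 - 67.1) / (195.2 - 1.6)
S = 17.5 / 193.6
S = 0.0904 mV/unit

0.0904 mV/unit


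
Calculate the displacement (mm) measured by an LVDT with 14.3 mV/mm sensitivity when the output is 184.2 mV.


Displacement = Vout / sensitivity.
d = 184.2 / 14.3
d = 12.881 mm

12.881 mm


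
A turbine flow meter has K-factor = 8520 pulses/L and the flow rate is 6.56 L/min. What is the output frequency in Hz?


Frequency = K * Q / 60 (converting L/min to L/s).
f = 8520 * 6.56 / 60
f = 55891.2 / 60
f = 931.52 Hz

931.52 Hz


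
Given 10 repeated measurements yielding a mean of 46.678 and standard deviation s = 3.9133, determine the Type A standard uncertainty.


The standard uncertainty for Type A evaluation is u = s / sqrt(n).
u = 3.9133 / sqrt(10)
u = 3.9133 / 3.1623
u = 1.2375

1.2375


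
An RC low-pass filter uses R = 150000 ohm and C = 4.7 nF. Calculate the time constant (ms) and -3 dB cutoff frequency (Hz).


Time constant: tau = R * C.
tau = 150000 * 4.70e-09 = 0.000705 s
tau = 0.705 ms
Cutoff frequency: fc = 1 / (2*pi*R*C).
fc = 1 / (2*pi*0.000705) = 225.75 Hz

tau = 0.705 ms, fc = 225.75 Hz


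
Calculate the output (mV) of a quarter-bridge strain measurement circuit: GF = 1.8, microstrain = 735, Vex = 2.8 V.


Quarter bridge output: Vout = (GF * epsilon * Vex) / 4.
Vout = (1.8 * 735e-6 * 2.8) / 4
Vout = 0.0037044 / 4 V
Vout = 0.0009261 V = 0.9261 mV

0.9261 mV


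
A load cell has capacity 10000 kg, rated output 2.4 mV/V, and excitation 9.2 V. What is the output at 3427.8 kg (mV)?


Vout = rated_output * Vex * (load / capacity).
Vout = 2.4 * 9.2 * (3427.8 / 10000)
Vout = 2.4 * 9.2 * 0.34278
Vout = 7.569 mV

7.569 mV


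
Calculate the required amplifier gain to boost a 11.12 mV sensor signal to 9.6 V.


Gain = Vout / Vin (converting to same units).
G = 9.6 V / 11.12 mV
G = 9600.0 mV / 11.12 mV
G = 863.31

863.31


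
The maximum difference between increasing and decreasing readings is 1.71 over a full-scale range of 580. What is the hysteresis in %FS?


Hysteresis = (max difference / full scale) * 100%.
H = (1.71 / 580) * 100
H = 0.295 %FS

0.295 %FS


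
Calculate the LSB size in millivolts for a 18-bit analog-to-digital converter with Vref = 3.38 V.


The resolution (LSB) of an ADC is Vref / 2^n.
LSB = 3.38 / 2^18
LSB = 3.38 / 262144
LSB = 1.289e-05 V = 0.01289368 mV

0.01289368 mV


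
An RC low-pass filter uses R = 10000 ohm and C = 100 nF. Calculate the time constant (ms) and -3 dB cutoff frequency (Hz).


Time constant: tau = R * C.
tau = 10000 * 1.00e-07 = 0.001 s
tau = 1.0 ms
Cutoff frequency: fc = 1 / (2*pi*R*C).
fc = 1 / (2*pi*0.001) = 159.15 Hz

tau = 1.0 ms, fc = 159.15 Hz


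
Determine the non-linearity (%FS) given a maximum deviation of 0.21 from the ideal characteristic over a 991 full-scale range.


Linearity error = (max deviation / full scale) * 100%.
Linearity = (0.21 / 991) * 100
Linearity = 0.021 %FS

0.021 %FS


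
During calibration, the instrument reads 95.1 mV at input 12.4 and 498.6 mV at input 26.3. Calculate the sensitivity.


Sensitivity = (y2 - y1) / (x2 - x1).
S = (498.6 - 95.1) / (26.3 - 12.4)
S = 403.5 / 13.9
S = 29.0288 mV/unit

29.0288 mV/unit


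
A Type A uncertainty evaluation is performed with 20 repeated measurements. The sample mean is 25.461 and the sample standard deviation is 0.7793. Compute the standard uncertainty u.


The standard uncertainty for Type A evaluation is u = s / sqrt(n).
u = 0.7793 / sqrt(20)
u = 0.7793 / 4.4721
u = 0.1743

0.1743


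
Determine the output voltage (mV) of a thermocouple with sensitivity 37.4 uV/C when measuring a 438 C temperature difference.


The thermocouple output V = sensitivity * dT.
V = 37.4 uV/C * 438 C
V = 16381.2 uV
V = 16.381 mV

16.381 mV


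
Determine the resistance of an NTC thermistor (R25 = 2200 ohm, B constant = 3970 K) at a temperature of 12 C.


NTC thermistor equation: Rt = R25 * exp(B * (1/T - 1/T25)).
T in Kelvin: 285.15 K, T25 = 298.15 K
1/T - 1/T25 = 1/285.15 - 1/298.15 = 0.00015291
B * (1/T - 1/T25) = 3970 * 0.00015291 = 0.6071
Rt = 2200 * exp(0.6071) = 4037.0 ohm

4037.0 ohm


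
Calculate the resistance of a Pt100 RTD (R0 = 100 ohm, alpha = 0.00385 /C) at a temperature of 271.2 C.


The RTD equation: Rt = R0 * (1 + alpha * T).
Rt = 100 * (1 + 0.00385 * 271.2)
Rt = 100 * (1 + 1.04412)
Rt = 100 * 2.04412
Rt = 204.412 ohm

204.412 ohm


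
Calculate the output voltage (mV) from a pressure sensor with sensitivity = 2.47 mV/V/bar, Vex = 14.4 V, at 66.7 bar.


Output = sensitivity * Vex * P.
Vout = 2.47 * 14.4 * 66.7
Vout = 35.568 * 66.7
Vout = 2372.39 mV

2372.39 mV


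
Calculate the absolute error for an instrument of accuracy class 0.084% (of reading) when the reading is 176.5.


Absolute error = (accuracy% / 100) * reading.
Error = (0.084 / 100) * 176.5
Error = 0.00084 * 176.5
Error = 0.1483

0.1483


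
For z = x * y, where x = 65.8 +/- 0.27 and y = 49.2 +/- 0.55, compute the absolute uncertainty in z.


For a product z = x*y, the relative uncertainty is:
uz/z = sqrt((ux/x)^2 + (uy/y)^2)
Relative uncertainties: ux/x = 0.27/65.8 = 0.004103
uy/y = 0.55/49.2 = 0.011179
z = 65.8 * 49.2 = 3237.4
uz = 3237.4 * sqrt(0.004103^2 + 0.011179^2) = 38.551

38.551


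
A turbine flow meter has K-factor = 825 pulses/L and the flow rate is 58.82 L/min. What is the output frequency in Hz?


Frequency = K * Q / 60 (converting L/min to L/s).
f = 825 * 58.82 / 60
f = 48526.5 / 60
f = 808.77 Hz

808.77 Hz


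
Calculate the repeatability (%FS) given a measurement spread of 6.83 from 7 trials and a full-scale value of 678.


Repeatability = (spread / full scale) * 100%.
R = (6.83 / 678) * 100
R = 1.007 %FS

1.007 %FS


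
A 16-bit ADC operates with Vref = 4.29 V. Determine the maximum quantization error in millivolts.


The maximum quantization error is +/- LSB/2.
LSB = Vref / 2^n = 4.29 / 65536 = 6.546e-05 V
Max error = LSB / 2 = 6.546e-05 / 2 = 3.273e-05 V
Max error = 0.0327 mV

0.0327 mV


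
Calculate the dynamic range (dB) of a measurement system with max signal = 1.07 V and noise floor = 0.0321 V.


Dynamic range = 20 * log10(Vmax / Vnoise).
DR = 20 * log10(1.07 / 0.0321)
DR = 20 * log10(33.33)
DR = 30.46 dB

30.46 dB


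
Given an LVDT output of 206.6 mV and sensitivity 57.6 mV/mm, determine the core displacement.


Displacement = Vout / sensitivity.
d = 206.6 / 57.6
d = 3.587 mm

3.587 mm


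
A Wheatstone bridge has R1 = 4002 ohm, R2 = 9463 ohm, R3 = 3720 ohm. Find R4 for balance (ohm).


At balance: R1*R4 = R2*R3, so R4 = R2*R3/R1.
R4 = 9463 * 3720 / 4002
R4 = 35202360 / 4002
R4 = 8796.19 ohm

8796.19 ohm


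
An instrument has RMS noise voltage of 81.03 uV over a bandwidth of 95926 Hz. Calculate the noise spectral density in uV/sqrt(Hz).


Noise spectral density = Vrms / sqrt(BW).
NSD = 81.03 / sqrt(95926)
NSD = 81.03 / 309.7192
NSD = 0.2616 uV/sqrt(Hz)

0.2616 uV/sqrt(Hz)


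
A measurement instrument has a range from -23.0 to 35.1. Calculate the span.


Span = upper range - lower range.
Span = 35.1 - (-23.0)
Span = 58.1

58.1


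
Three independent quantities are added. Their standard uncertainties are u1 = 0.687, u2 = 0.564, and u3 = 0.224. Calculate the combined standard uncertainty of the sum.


For a sum of independent quantities, uc = sqrt(u1^2 + u2^2 + u3^2).
uc = sqrt(0.687^2 + 0.564^2 + 0.224^2)
uc = sqrt(0.471969 + 0.318096 + 0.050176)
uc = 0.9166

0.9166


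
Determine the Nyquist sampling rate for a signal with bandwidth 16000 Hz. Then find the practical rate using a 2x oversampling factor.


By Nyquist theorem, fs_min = 2 * fmax.
fs_min = 2 * 16000 = 32000 Hz
Practical rate = 2 * fs_min = 2 * 32000 = 64000 Hz

fs_min = 32000 Hz, fs_practical = 64000 Hz


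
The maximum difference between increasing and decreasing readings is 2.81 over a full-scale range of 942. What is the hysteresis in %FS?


Hysteresis = (max difference / full scale) * 100%.
H = (2.81 / 942) * 100
H = 0.298 %FS

0.298 %FS


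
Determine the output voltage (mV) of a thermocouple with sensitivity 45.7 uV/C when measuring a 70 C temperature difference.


The thermocouple output V = sensitivity * dT.
V = 45.7 uV/C * 70 C
V = 3199.0 uV
V = 3.199 mV

3.199 mV


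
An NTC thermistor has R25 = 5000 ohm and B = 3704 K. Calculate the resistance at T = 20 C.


NTC thermistor equation: Rt = R25 * exp(B * (1/T - 1/T25)).
T in Kelvin: 293.15 K, T25 = 298.15 K
1/T - 1/T25 = 1/293.15 - 1/298.15 = 5.721e-05
B * (1/T - 1/T25) = 3704 * 5.721e-05 = 0.2119
Rt = 5000 * exp(0.2119) = 6180.1 ohm

6180.1 ohm


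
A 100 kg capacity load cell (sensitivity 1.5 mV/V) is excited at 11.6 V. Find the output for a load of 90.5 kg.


Vout = rated_output * Vex * (load / capacity).
Vout = 1.5 * 11.6 * (90.5 / 100)
Vout = 1.5 * 11.6 * 0.905
Vout = 15.747 mV

15.747 mV


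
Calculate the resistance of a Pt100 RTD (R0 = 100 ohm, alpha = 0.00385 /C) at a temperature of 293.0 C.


The RTD equation: Rt = R0 * (1 + alpha * T).
Rt = 100 * (1 + 0.00385 * 293.0)
Rt = 100 * (1 + 1.12805)
Rt = 100 * 2.12805
Rt = 212.805 ohm

212.805 ohm


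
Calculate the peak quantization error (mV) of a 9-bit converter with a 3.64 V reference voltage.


The maximum quantization error is +/- LSB/2.
LSB = Vref / 2^n = 3.64 / 512 = 0.00710938 V
Max error = LSB / 2 = 0.00710938 / 2 = 0.00355469 V
Max error = 3.5547 mV

3.5547 mV


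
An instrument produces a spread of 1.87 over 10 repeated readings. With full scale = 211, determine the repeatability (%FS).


Repeatability = (spread / full scale) * 100%.
R = (1.87 / 211) * 100
R = 0.886 %FS

0.886 %FS


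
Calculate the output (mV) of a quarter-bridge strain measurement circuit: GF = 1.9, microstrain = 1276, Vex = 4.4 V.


Quarter bridge output: Vout = (GF * epsilon * Vex) / 4.
Vout = (1.9 * 1276e-6 * 4.4) / 4
Vout = 0.01066736 / 4 V
Vout = 0.00266684 V = 2.6668 mV

2.6668 mV


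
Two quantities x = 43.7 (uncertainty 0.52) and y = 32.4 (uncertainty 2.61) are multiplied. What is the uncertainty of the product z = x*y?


For a product z = x*y, the relative uncertainty is:
uz/z = sqrt((ux/x)^2 + (uy/y)^2)
Relative uncertainties: ux/x = 0.52/43.7 = 0.011899
uy/y = 2.61/32.4 = 0.080556
z = 43.7 * 32.4 = 1415.9
uz = 1415.9 * sqrt(0.011899^2 + 0.080556^2) = 115.295

115.295


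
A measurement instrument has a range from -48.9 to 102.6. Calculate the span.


Span = upper range - lower range.
Span = 102.6 - (-48.9)
Span = 151.5

151.5


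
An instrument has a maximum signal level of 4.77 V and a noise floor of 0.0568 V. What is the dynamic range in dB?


Dynamic range = 20 * log10(Vmax / Vnoise).
DR = 20 * log10(4.77 / 0.0568)
DR = 20 * log10(83.98)
DR = 38.48 dB

38.48 dB


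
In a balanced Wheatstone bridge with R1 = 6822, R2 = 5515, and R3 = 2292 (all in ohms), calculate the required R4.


At balance: R1*R4 = R2*R3, so R4 = R2*R3/R1.
R4 = 5515 * 2292 / 6822
R4 = 12640380 / 6822
R4 = 1852.88 ohm

1852.88 ohm


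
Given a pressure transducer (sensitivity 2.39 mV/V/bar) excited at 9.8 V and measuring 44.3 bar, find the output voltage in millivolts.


Output = sensitivity * Vex * P.
Vout = 2.39 * 9.8 * 44.3
Vout = 23.422 * 44.3
Vout = 1037.59 mV

1037.59 mV


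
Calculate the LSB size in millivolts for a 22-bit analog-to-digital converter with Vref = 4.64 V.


The resolution (LSB) of an ADC is Vref / 2^n.
LSB = 4.64 / 2^22
LSB = 4.64 / 4194304
LSB = 1.11e-06 V = 0.00110626 mV

0.00110626 mV


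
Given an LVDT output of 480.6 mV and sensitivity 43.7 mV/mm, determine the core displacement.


Displacement = Vout / sensitivity.
d = 480.6 / 43.7
d = 10.998 mm

10.998 mm


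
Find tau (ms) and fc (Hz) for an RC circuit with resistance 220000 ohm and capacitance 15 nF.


Time constant: tau = R * C.
tau = 220000 * 1.50e-08 = 0.0033 s
tau = 3.3 ms
Cutoff frequency: fc = 1 / (2*pi*R*C).
fc = 1 / (2*pi*0.0033) = 48.23 Hz

tau = 3.3 ms, fc = 48.23 Hz


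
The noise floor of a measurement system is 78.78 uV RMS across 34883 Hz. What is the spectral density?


Noise spectral density = Vrms / sqrt(BW).
NSD = 78.78 / sqrt(34883)
NSD = 78.78 / 186.7699
NSD = 0.4218 uV/sqrt(Hz)

0.4218 uV/sqrt(Hz)


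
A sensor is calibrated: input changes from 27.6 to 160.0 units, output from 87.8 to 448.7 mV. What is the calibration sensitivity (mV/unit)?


Sensitivity = (y2 - y1) / (x2 - x1).
S = (448.7 - 87.8) / (160.0 - 27.6)
S = 360.9 / 132.4
S = 2.7258 mV/unit

2.7258 mV/unit


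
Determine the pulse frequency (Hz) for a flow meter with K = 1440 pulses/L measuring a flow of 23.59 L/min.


Frequency = K * Q / 60 (converting L/min to L/s).
f = 1440 * 23.59 / 60
f = 33969.6 / 60
f = 566.16 Hz

566.16 Hz


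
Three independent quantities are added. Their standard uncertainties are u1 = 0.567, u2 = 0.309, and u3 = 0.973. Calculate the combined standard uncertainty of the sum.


For a sum of independent quantities, uc = sqrt(u1^2 + u2^2 + u3^2).
uc = sqrt(0.567^2 + 0.309^2 + 0.973^2)
uc = sqrt(0.321489 + 0.095481 + 0.946729)
uc = 1.1678

1.1678


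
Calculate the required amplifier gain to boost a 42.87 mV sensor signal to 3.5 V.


Gain = Vout / Vin (converting to same units).
G = 3.5 V / 42.87 mV
G = 3500.0 mV / 42.87 mV
G = 81.64

81.64


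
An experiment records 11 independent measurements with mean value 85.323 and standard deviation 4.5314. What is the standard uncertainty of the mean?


The standard uncertainty for Type A evaluation is u = s / sqrt(n).
u = 4.5314 / sqrt(11)
u = 4.5314 / 3.3166
u = 1.3663

1.3663


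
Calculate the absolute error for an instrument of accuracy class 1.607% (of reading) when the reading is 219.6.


Absolute error = (accuracy% / 100) * reading.
Error = (1.607 / 100) * 219.6
Error = 0.01607 * 219.6
Error = 3.529

3.529


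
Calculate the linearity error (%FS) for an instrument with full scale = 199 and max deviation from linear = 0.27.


Linearity error = (max deviation / full scale) * 100%.
Linearity = (0.27 / 199) * 100
Linearity = 0.136 %FS

0.136 %FS


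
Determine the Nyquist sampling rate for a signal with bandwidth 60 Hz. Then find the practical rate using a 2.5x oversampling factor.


By Nyquist theorem, fs_min = 2 * fmax.
fs_min = 2 * 60 = 120 Hz
Practical rate = 2.5 * fs_min = 2.5 * 120 = 300 Hz

fs_min = 120 Hz, fs_practical = 300 Hz


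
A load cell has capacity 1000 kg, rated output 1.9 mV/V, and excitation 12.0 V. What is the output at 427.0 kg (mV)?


Vout = rated_output * Vex * (load / capacity).
Vout = 1.9 * 12.0 * (427.0 / 1000)
Vout = 1.9 * 12.0 * 0.427
Vout = 9.736 mV

9.736 mV


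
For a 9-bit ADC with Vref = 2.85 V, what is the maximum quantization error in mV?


The maximum quantization error is +/- LSB/2.
LSB = Vref / 2^n = 2.85 / 512 = 0.00556641 V
Max error = LSB / 2 = 0.00556641 / 2 = 0.0027832 V
Max error = 2.7832 mV

2.7832 mV


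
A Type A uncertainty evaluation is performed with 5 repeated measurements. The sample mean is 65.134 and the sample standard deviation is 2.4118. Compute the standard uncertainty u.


The standard uncertainty for Type A evaluation is u = s / sqrt(n).
u = 2.4118 / sqrt(5)
u = 2.4118 / 2.2361
u = 1.0786

1.0786


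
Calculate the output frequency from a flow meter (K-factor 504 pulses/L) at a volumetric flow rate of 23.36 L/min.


Frequency = K * Q / 60 (converting L/min to L/s).
f = 504 * 23.36 / 60
f = 11773.44 / 60
f = 196.22 Hz

196.22 Hz


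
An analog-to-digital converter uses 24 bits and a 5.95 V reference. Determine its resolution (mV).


The resolution (LSB) of an ADC is Vref / 2^n.
LSB = 5.95 / 2^24
LSB = 5.95 / 16777216
LSB = 3.5e-07 V = 0.00035465 mV

0.00035465 mV


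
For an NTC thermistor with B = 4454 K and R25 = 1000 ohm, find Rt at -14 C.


NTC thermistor equation: Rt = R25 * exp(B * (1/T - 1/T25)).
T in Kelvin: 259.15 K, T25 = 298.15 K
1/T - 1/T25 = 1/259.15 - 1/298.15 = 0.00050475
B * (1/T - 1/T25) = 4454 * 0.00050475 = 2.2482
Rt = 1000 * exp(2.2482) = 9470.4 ohm

9470.4 ohm


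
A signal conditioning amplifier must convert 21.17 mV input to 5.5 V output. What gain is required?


Gain = Vout / Vin (converting to same units).
G = 5.5 V / 21.17 mV
G = 5500.0 mV / 21.17 mV
G = 259.8

259.8


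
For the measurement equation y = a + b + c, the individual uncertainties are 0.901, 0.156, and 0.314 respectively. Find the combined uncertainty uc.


For a sum of independent quantities, uc = sqrt(u1^2 + u2^2 + u3^2).
uc = sqrt(0.901^2 + 0.156^2 + 0.314^2)
uc = sqrt(0.811801 + 0.024336 + 0.098596)
uc = 0.9668

0.9668


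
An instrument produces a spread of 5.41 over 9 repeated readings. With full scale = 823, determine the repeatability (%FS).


Repeatability = (spread / full scale) * 100%.
R = (5.41 / 823) * 100
R = 0.657 %FS

0.657 %FS


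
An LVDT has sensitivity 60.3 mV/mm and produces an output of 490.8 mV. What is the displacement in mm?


Displacement = Vout / sensitivity.
d = 490.8 / 60.3
d = 8.139 mm

8.139 mm


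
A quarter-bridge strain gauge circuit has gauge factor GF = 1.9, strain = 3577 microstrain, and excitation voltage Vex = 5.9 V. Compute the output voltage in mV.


Quarter bridge output: Vout = (GF * epsilon * Vex) / 4.
Vout = (1.9 * 3577e-6 * 5.9) / 4
Vout = 0.04009817 / 4 V
Vout = 0.01002454 V = 10.0245 mV

10.0245 mV


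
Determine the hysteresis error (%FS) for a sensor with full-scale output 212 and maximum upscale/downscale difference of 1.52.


Hysteresis = (max difference / full scale) * 100%.
H = (1.52 / 212) * 100
H = 0.717 %FS

0.717 %FS


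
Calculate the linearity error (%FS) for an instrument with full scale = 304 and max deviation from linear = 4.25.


Linearity error = (max deviation / full scale) * 100%.
Linearity = (4.25 / 304) * 100
Linearity = 1.398 %FS

1.398 %FS


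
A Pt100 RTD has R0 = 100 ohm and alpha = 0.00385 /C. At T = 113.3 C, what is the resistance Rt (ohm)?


The RTD equation: Rt = R0 * (1 + alpha * T).
Rt = 100 * (1 + 0.00385 * 113.3)
Rt = 100 * (1 + 0.436205)
Rt = 100 * 1.436205
Rt = 143.62 ohm

143.62 ohm


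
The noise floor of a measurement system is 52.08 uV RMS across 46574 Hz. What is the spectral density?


Noise spectral density = Vrms / sqrt(BW).
NSD = 52.08 / sqrt(46574)
NSD = 52.08 / 215.8101
NSD = 0.2413 uV/sqrt(Hz)

0.2413 uV/sqrt(Hz)


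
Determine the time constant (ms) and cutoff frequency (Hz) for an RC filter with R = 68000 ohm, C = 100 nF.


Time constant: tau = R * C.
tau = 68000 * 1.00e-07 = 0.0068 s
tau = 6.8 ms
Cutoff frequency: fc = 1 / (2*pi*R*C).
fc = 1 / (2*pi*0.0068) = 23.41 Hz

tau = 6.8 ms, fc = 23.41 Hz


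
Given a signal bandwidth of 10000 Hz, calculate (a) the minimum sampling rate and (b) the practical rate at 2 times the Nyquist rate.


By Nyquist theorem, fs_min = 2 * fmax.
fs_min = 2 * 10000 = 20000 Hz
Practical rate = 2 * fs_min = 2 * 20000 = 40000 Hz

fs_min = 20000 Hz, fs_practical = 40000 Hz


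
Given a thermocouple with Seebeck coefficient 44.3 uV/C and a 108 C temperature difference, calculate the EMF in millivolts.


The thermocouple output V = sensitivity * dT.
V = 44.3 uV/C * 108 C
V = 4784.4 uV
V = 4.784 mV

4.784 mV


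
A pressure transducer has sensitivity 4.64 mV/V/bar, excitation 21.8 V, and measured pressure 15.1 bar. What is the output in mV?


Output = sensitivity * Vex * P.
Vout = 4.64 * 21.8 * 15.1
Vout = 101.152 * 15.1
Vout = 1527.4 mV

1527.4 mV


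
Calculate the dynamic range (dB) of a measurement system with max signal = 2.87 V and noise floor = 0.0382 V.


Dynamic range = 20 * log10(Vmax / Vnoise).
DR = 20 * log10(2.87 / 0.0382)
DR = 20 * log10(75.13)
DR = 37.52 dB

37.52 dB


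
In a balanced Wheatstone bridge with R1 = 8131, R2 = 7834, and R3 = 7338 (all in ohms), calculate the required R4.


At balance: R1*R4 = R2*R3, so R4 = R2*R3/R1.
R4 = 7834 * 7338 / 8131
R4 = 57485892 / 8131
R4 = 7069.97 ohm

7069.97 ohm


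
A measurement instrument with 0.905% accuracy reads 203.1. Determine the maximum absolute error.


Absolute error = (accuracy% / 100) * reading.
Error = (0.905 / 100) * 203.1
Error = 0.00905 * 203.1
Error = 1.8381

1.8381


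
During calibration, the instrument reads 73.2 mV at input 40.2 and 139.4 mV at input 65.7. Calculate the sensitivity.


Sensitivity = (y2 - y1) / (x2 - x1).
S = (139.4 - 73.2) / (65.7 - 40.2)
S = 66.2 / 25.5
S = 2.5961 mV/unit

2.5961 mV/unit


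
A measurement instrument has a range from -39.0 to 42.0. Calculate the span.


Span = upper range - lower range.
Span = 42.0 - (-39.0)
Span = 81.0

81.0


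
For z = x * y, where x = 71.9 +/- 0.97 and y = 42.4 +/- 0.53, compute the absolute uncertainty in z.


For a product z = x*y, the relative uncertainty is:
uz/z = sqrt((ux/x)^2 + (uy/y)^2)
Relative uncertainties: ux/x = 0.97/71.9 = 0.013491
uy/y = 0.53/42.4 = 0.0125
z = 71.9 * 42.4 = 3048.6
uz = 3048.6 * sqrt(0.013491^2 + 0.0125^2) = 56.068

56.068


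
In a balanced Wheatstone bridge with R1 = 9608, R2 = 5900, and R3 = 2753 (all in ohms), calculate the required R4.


At balance: R1*R4 = R2*R3, so R4 = R2*R3/R1.
R4 = 5900 * 2753 / 9608
R4 = 16242700 / 9608
R4 = 1690.54 ohm

1690.54 ohm


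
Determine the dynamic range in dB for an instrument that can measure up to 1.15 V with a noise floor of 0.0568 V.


Dynamic range = 20 * log10(Vmax / Vnoise).
DR = 20 * log10(1.15 / 0.0568)
DR = 20 * log10(20.25)
DR = 26.13 dB

26.13 dB


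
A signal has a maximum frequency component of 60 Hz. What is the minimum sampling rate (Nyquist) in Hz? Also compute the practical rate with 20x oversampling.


By Nyquist theorem, fs_min = 2 * fmax.
fs_min = 2 * 60 = 120 Hz
Practical rate = 20 * fs_min = 20 * 120 = 2400 Hz

fs_min = 120 Hz, fs_practical = 2400 Hz


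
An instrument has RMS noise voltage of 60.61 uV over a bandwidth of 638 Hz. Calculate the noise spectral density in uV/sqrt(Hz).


Noise spectral density = Vrms / sqrt(BW).
NSD = 60.61 / sqrt(638)
NSD = 60.61 / 25.2587
NSD = 2.3996 uV/sqrt(Hz)

2.3996 uV/sqrt(Hz)


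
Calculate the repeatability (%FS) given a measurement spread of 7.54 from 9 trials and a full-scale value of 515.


Repeatability = (spread / full scale) * 100%.
R = (7.54 / 515) * 100
R = 1.464 %FS

1.464 %FS


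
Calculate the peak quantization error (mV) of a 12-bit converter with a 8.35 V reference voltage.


The maximum quantization error is +/- LSB/2.
LSB = Vref / 2^n = 8.35 / 4096 = 0.00203857 V
Max error = LSB / 2 = 0.00203857 / 2 = 0.00101929 V
Max error = 1.0193 mV

1.0193 mV


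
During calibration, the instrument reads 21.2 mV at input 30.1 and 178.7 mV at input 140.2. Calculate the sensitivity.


Sensitivity = (y2 - y1) / (x2 - x1).
S = (178.7 - 21.2) / (140.2 - 30.1)
S = 157.5 / 110.1
S = 1.4305 mV/unit

1.4305 mV/unit


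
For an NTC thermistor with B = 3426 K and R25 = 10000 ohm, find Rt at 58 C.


NTC thermistor equation: Rt = R25 * exp(B * (1/T - 1/T25)).
T in Kelvin: 331.15 K, T25 = 298.15 K
1/T - 1/T25 = 1/331.15 - 1/298.15 = -0.00033424
B * (1/T - 1/T25) = 3426 * -0.00033424 = -1.1451
Rt = 10000 * exp(-1.1451) = 3181.9 ohm

3181.9 ohm


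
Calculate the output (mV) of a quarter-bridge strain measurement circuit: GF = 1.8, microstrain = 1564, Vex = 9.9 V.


Quarter bridge output: Vout = (GF * epsilon * Vex) / 4.
Vout = (1.8 * 1564e-6 * 9.9) / 4
Vout = 0.02787048 / 4 V
Vout = 0.00696762 V = 6.9676 mV

6.9676 mV


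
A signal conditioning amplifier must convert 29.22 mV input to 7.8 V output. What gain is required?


Gain = Vout / Vin (converting to same units).
G = 7.8 V / 29.22 mV
G = 7800.0 mV / 29.22 mV
G = 266.94

266.94


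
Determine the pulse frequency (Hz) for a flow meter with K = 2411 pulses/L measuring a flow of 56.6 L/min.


Frequency = K * Q / 60 (converting L/min to L/s).
f = 2411 * 56.6 / 60
f = 136462.6 / 60
f = 2274.38 Hz

2274.38 Hz


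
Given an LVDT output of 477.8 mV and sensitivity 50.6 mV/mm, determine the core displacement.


Displacement = Vout / sensitivity.
d = 477.8 / 50.6
d = 9.443 mm

9.443 mm


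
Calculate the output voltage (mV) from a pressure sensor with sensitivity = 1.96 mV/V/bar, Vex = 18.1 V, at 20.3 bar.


Output = sensitivity * Vex * P.
Vout = 1.96 * 18.1 * 20.3
Vout = 35.476 * 20.3
Vout = 720.16 mV

720.16 mV


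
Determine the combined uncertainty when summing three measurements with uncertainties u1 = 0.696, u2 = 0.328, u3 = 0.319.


For a sum of independent quantities, uc = sqrt(u1^2 + u2^2 + u3^2).
uc = sqrt(0.696^2 + 0.328^2 + 0.319^2)
uc = sqrt(0.484416 + 0.107584 + 0.101761)
uc = 0.8329

0.8329


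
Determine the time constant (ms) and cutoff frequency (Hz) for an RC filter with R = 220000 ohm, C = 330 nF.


Time constant: tau = R * C.
tau = 220000 * 3.30e-07 = 0.0726 s
tau = 72.6 ms
Cutoff frequency: fc = 1 / (2*pi*R*C).
fc = 1 / (2*pi*0.0726) = 2.19 Hz

tau = 72.6 ms, fc = 2.19 Hz


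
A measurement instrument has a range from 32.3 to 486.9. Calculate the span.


Span = upper range - lower range.
Span = 486.9 - (32.3)
Span = 454.6

454.6


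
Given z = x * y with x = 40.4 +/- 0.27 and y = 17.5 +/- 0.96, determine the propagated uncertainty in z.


For a product z = x*y, the relative uncertainty is:
uz/z = sqrt((ux/x)^2 + (uy/y)^2)
Relative uncertainties: ux/x = 0.27/40.4 = 0.006683
uy/y = 0.96/17.5 = 0.054857
z = 40.4 * 17.5 = 707.0
uz = 707.0 * sqrt(0.006683^2 + 0.054857^2) = 39.071

39.071


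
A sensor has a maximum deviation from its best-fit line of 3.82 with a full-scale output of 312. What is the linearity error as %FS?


Linearity error = (max deviation / full scale) * 100%.
Linearity = (3.82 / 312) * 100
Linearity = 1.224 %FS

1.224 %FS


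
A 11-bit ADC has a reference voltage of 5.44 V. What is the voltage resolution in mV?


The resolution (LSB) of an ADC is Vref / 2^n.
LSB = 5.44 / 2^11
LSB = 5.44 / 2048
LSB = 0.00265625 V = 2.65625 mV

2.65625 mV


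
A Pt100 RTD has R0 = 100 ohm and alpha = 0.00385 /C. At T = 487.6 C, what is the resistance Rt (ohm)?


The RTD equation: Rt = R0 * (1 + alpha * T).
Rt = 100 * (1 + 0.00385 * 487.6)
Rt = 100 * (1 + 1.87726)
Rt = 100 * 2.87726
Rt = 287.726 ohm

287.726 ohm


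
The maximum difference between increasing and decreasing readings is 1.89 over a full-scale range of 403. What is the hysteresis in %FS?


Hysteresis = (max difference / full scale) * 100%.
H = (1.89 / 403) * 100
H = 0.469 %FS

0.469 %FS


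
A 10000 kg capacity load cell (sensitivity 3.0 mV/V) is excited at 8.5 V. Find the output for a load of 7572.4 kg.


Vout = rated_output * Vex * (load / capacity).
Vout = 3.0 * 8.5 * (7572.4 / 10000)
Vout = 3.0 * 8.5 * 0.75724
Vout = 19.31 mV

19.31 mV


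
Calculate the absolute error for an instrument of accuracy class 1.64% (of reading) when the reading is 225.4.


Absolute error = (accuracy% / 100) * reading.
Error = (1.64 / 100) * 225.4
Error = 0.0164 * 225.4
Error = 3.6966

3.6966


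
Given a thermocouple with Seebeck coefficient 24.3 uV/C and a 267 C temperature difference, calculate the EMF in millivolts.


The thermocouple output V = sensitivity * dT.
V = 24.3 uV/C * 267 C
V = 6488.1 uV
V = 6.488 mV

6.488 mV


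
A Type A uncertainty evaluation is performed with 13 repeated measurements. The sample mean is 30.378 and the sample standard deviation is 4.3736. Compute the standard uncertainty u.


The standard uncertainty for Type A evaluation is u = s / sqrt(n).
u = 4.3736 / sqrt(13)
u = 4.3736 / 3.6056
u = 1.213

1.213


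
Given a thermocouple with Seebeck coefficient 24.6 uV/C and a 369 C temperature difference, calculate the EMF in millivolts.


The thermocouple output V = sensitivity * dT.
V = 24.6 uV/C * 369 C
V = 9077.4 uV
V = 9.077 mV

9.077 mV


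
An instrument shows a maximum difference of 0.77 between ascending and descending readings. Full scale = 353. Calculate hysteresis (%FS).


Hysteresis = (max difference / full scale) * 100%.
H = (0.77 / 353) * 100
H = 0.218 %FS

0.218 %FS


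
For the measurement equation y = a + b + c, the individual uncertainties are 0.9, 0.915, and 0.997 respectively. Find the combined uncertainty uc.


For a sum of independent quantities, uc = sqrt(u1^2 + u2^2 + u3^2).
uc = sqrt(0.9^2 + 0.915^2 + 0.997^2)
uc = sqrt(0.81 + 0.837225 + 0.994009)
uc = 1.6252

1.6252


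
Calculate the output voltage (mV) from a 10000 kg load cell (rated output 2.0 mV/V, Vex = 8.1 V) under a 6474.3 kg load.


Vout = rated_output * Vex * (load / capacity).
Vout = 2.0 * 8.1 * (6474.3 / 10000)
Vout = 2.0 * 8.1 * 0.64743
Vout = 10.488 mV

10.488 mV


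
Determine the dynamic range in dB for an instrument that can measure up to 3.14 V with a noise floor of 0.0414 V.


Dynamic range = 20 * log10(Vmax / Vnoise).
DR = 20 * log10(3.14 / 0.0414)
DR = 20 * log10(75.85)
DR = 37.6 dB

37.6 dB


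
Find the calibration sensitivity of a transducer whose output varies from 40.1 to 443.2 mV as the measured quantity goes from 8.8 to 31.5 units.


Sensitivity = (y2 - y1) / (x2 - x1).
S = (443.2 - 40.1) / (31.5 - 8.8)
S = 403.1 / 22.7
S = 17.7577 mV/unit

17.7577 mV/unit


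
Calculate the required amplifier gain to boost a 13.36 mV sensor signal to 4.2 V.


Gain = Vout / Vin (converting to same units).
G = 4.2 V / 13.36 mV
G = 4200.0 mV / 13.36 mV
G = 314.37

314.37


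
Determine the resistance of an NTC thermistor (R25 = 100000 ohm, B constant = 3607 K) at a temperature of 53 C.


NTC thermistor equation: Rt = R25 * exp(B * (1/T - 1/T25)).
T in Kelvin: 326.15 K, T25 = 298.15 K
1/T - 1/T25 = 1/326.15 - 1/298.15 = -0.00028794
B * (1/T - 1/T25) = 3607 * -0.00028794 = -1.0386
Rt = 100000 * exp(-1.0386) = 35394.7 ohm

35394.7 ohm


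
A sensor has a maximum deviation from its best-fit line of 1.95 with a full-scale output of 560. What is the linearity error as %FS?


Linearity error = (max deviation / full scale) * 100%.
Linearity = (1.95 / 560) * 100
Linearity = 0.348 %FS

0.348 %FS


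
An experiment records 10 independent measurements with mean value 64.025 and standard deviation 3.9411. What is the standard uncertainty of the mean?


The standard uncertainty for Type A evaluation is u = s / sqrt(n).
u = 3.9411 / sqrt(10)
u = 3.9411 / 3.1623
u = 1.2463

1.2463


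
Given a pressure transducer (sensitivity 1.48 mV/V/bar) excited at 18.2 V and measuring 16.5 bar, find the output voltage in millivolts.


Output = sensitivity * Vex * P.
Vout = 1.48 * 18.2 * 16.5
Vout = 26.936 * 16.5
Vout = 444.44 mV

444.44 mV


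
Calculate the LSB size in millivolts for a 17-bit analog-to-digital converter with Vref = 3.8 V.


The resolution (LSB) of an ADC is Vref / 2^n.
LSB = 3.8 / 2^17
LSB = 3.8 / 131072
LSB = 2.899e-05 V = 0.0289917 mV

0.0289917 mV


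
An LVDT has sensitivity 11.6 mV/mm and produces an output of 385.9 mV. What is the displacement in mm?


Displacement = Vout / sensitivity.
d = 385.9 / 11.6
d = 33.267 mm

33.267 mm


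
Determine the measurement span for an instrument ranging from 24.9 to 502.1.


Span = upper range - lower range.
Span = 502.1 - (24.9)
Span = 477.2

477.2


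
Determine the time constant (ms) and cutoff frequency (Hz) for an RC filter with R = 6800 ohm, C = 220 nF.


Time constant: tau = R * C.
tau = 6800 * 2.20e-07 = 0.001496 s
tau = 1.496 ms
Cutoff frequency: fc = 1 / (2*pi*R*C).
fc = 1 / (2*pi*0.001496) = 106.39 Hz

tau = 1.496 ms, fc = 106.39 Hz


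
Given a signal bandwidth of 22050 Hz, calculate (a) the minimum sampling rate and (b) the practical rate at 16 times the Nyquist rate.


By Nyquist theorem, fs_min = 2 * fmax.
fs_min = 2 * 22050 = 44100 Hz
Practical rate = 16 * fs_min = 16 * 44100 = 705600 Hz

fs_min = 44100 Hz, fs_practical = 705600 Hz


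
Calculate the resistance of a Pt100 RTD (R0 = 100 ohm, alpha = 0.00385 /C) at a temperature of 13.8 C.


The RTD equation: Rt = R0 * (1 + alpha * T).
Rt = 100 * (1 + 0.00385 * 13.8)
Rt = 100 * (1 + 0.05313)
Rt = 100 * 1.05313
Rt = 105.313 ohm

105.313 ohm


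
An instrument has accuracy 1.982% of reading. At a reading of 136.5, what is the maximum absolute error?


Absolute error = (accuracy% / 100) * reading.
Error = (1.982 / 100) * 136.5
Error = 0.01982 * 136.5
Error = 2.7054

2.7054


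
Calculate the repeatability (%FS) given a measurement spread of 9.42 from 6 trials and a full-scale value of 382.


Repeatability = (spread / full scale) * 100%.
R = (9.42 / 382) * 100
R = 2.466 %FS

2.466 %FS


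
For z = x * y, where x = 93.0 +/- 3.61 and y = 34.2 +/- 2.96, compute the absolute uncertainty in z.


For a product z = x*y, the relative uncertainty is:
uz/z = sqrt((ux/x)^2 + (uy/y)^2)
Relative uncertainties: ux/x = 3.61/93.0 = 0.038817
uy/y = 2.96/34.2 = 0.08655
z = 93.0 * 34.2 = 3180.6
uz = 3180.6 * sqrt(0.038817^2 + 0.08655^2) = 301.698

301.698


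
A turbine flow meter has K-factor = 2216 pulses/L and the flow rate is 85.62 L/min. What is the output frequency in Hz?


Frequency = K * Q / 60 (converting L/min to L/s).
f = 2216 * 85.62 / 60
f = 189733.92 / 60
f = 3162.23 Hz

3162.23 Hz


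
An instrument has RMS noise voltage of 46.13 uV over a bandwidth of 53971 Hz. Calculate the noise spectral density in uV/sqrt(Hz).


Noise spectral density = Vrms / sqrt(BW).
NSD = 46.13 / sqrt(53971)
NSD = 46.13 / 232.3166
NSD = 0.1986 uV/sqrt(Hz)

0.1986 uV/sqrt(Hz)


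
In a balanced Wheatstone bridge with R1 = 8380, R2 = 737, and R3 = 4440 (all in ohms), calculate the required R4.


At balance: R1*R4 = R2*R3, so R4 = R2*R3/R1.
R4 = 737 * 4440 / 8380
R4 = 3272280 / 8380
R4 = 390.49 ohm

390.49 ohm


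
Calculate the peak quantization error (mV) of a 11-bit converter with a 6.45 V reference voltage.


The maximum quantization error is +/- LSB/2.
LSB = Vref / 2^n = 6.45 / 2048 = 0.00314941 V
Max error = LSB / 2 = 0.00314941 / 2 = 0.00157471 V
Max error = 1.5747 mV

1.5747 mV


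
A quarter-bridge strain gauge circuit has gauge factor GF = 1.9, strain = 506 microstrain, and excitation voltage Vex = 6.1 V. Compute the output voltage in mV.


Quarter bridge output: Vout = (GF * epsilon * Vex) / 4.
Vout = (1.9 * 506e-6 * 6.1) / 4
Vout = 0.00586454 / 4 V
Vout = 0.00146613 V = 1.4661 mV

1.4661 mV


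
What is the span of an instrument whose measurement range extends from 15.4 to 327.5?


Span = upper range - lower range.
Span = 327.5 - (15.4)
Span = 312.1

312.1


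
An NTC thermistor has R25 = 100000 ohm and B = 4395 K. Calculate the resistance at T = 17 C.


NTC thermistor equation: Rt = R25 * exp(B * (1/T - 1/T25)).
T in Kelvin: 290.15 K, T25 = 298.15 K
1/T - 1/T25 = 1/290.15 - 1/298.15 = 9.248e-05
B * (1/T - 1/T25) = 4395 * 9.248e-05 = 0.4064
Rt = 100000 * exp(0.4064) = 150145.6 ohm

150145.6 ohm


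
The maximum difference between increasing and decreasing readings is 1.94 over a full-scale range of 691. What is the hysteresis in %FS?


Hysteresis = (max difference / full scale) * 100%.
H = (1.94 / 691) * 100
H = 0.281 %FS

0.281 %FS
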